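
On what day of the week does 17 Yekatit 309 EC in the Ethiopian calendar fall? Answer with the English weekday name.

Monday

Equivalently 12 February 317 Gregorian, JDN 1836884.
Since JDN mod 7 = 0 (0 = Monday), the day is Monday.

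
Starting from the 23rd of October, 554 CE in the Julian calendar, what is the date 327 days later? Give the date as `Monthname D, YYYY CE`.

The starting date is JDN 1923702; 1923702 + 327 = 1924029.
JDN 1924029 corresponds to September 15, 555 CE.

September 15, 555 CE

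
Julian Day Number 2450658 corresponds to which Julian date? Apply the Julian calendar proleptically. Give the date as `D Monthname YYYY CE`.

15 July 1997 CE

The Gregorian equivalent of JDN 2450658 is 28 July 1997.
In the Julian calendar that day is 15 July 1997 CE.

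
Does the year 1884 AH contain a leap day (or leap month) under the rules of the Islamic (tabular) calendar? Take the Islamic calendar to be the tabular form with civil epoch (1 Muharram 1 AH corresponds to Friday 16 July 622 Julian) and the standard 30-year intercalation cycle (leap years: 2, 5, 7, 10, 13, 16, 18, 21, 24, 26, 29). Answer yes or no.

Year 1884 AH is year 24 of its 30-year cycle; leap positions are 2, 5, 7, 10, 13, 16, 18, 21, 24, 26, 29, so it is a leap year (355 days).

yes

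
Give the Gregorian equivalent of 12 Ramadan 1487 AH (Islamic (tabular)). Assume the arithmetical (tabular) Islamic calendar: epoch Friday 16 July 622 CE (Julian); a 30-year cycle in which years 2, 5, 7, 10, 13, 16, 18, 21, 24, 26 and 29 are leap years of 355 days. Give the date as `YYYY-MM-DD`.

Julian Day Number of the source date = 2475276.
Converting JDN 2475276 to the Gregorian calendar gives 21 December 2064 CE.

2064-12-21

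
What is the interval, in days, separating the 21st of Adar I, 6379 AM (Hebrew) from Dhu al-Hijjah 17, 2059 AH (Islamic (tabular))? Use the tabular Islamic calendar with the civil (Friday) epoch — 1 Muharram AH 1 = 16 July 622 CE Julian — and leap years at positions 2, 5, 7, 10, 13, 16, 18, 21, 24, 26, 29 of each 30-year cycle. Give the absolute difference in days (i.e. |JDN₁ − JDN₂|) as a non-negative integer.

JDN of the first date = 2677688.
JDN of the second date = 2678068.
|2678068 − 2677688| = 380.

380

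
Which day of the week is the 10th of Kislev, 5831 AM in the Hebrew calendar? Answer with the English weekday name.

This is JDN 2477429 (13 November 2070 Gregorian).
2477429 ≡ 3 (mod 7); counting from Monday = 0 gives Thursday.

Thursday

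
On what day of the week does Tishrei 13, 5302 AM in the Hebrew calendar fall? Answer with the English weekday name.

Tuesday

Equivalently 14 October 1541 Gregorian, JDN 2284185.
2284185 ≡ 1 (mod 7); counting from Monday = 0 gives Tuesday.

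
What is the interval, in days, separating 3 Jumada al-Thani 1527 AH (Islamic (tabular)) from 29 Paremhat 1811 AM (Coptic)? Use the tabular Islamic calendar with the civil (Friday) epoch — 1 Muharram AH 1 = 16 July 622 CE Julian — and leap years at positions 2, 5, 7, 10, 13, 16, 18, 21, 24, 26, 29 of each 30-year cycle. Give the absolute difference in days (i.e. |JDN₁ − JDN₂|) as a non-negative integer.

First date → JDN 2489354; second date → JDN 2486340.
The interval is |2489354 − 2486340| = 3014 days.

3014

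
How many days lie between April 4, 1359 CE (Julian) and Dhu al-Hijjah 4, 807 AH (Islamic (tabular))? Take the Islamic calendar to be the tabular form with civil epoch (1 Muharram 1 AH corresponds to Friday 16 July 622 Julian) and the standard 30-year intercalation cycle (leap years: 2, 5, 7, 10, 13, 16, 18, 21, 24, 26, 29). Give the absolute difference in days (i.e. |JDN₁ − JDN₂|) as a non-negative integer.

16862

JDN of the first date = 2217526.
JDN of the second date = 2234388.
|2234388 − 2217526| = 16862.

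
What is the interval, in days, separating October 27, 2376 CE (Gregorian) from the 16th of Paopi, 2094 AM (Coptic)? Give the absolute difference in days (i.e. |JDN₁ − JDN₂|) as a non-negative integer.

367

JDN of the first date = 2589176.
JDN of the second date = 2589543.
|2589543 − 2589176| = 367.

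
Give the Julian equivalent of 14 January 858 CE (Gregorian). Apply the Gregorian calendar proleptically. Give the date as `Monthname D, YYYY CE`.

The Julian–Gregorian offset here is 4 days (Julian trailing).
14 January 858 Gregorian − 4 days → 10 January 858 Julian.

January 10, 858 CE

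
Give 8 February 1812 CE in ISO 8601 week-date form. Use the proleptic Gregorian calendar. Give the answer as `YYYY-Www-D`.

The weekday is Saturday (ISO weekday 6).
That Saturday belongs to ISO week 6 of ISO year 1812.

1812-W06-6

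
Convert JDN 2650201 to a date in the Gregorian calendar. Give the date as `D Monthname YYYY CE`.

Counting from JDN 2299161 = 15 Oct 1582 gives an offset of 351040 days.

26 November 2543 CE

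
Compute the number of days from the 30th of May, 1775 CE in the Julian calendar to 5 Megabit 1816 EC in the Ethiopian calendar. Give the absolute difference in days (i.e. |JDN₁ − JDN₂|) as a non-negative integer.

JDN of the first date = 2369526.
JDN of the second date = 2387334.
|2387334 − 2369526| = 17808.

17808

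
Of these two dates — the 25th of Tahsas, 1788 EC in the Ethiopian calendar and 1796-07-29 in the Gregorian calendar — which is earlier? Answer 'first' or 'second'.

first

First date → JDN 2377037; second date → JDN 2377246.
JDN 2377037 < JDN 2377246, so the first date is earlier.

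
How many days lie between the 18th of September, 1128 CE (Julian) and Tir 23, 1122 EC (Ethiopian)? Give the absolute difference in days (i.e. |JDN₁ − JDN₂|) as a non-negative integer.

JDN of the first date = 2133321.
JDN of the second date = 2133808.
|2133808 − 2133321| = 487.

487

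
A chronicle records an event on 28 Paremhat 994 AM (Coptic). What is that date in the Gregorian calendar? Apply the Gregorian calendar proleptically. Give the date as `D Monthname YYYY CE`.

31 March 1278 CE

Julian Day Number of the source date = 2187930.
Converting JDN 2187930 to the Gregorian calendar gives 31 March 1278 CE.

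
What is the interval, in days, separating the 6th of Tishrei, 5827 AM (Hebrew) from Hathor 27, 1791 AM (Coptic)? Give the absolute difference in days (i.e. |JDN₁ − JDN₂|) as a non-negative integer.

2994

First date → JDN 2475919; second date → JDN 2478913.
The interval is |2475919 − 2478913| = 2994 days.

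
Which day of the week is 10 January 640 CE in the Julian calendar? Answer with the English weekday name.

Monday

This is JDN 1954827 (13 January 640 Gregorian).
1954827 ≡ 0 (mod 7); counting from Monday = 0 gives Monday.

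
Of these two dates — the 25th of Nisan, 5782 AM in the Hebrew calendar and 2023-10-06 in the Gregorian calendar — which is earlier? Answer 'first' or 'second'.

first

Converting both to JDN: 2459696 vs 2460224; the smaller is the first.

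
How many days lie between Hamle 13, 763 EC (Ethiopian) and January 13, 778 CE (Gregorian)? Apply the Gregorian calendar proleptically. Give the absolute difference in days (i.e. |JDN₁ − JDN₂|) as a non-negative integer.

First date → JDN 2002853; second date → JDN 2005231.
The interval is |2002853 − 2005231| = 2378 days.

2378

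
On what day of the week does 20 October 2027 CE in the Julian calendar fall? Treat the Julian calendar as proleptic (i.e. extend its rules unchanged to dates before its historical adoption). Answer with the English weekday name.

Tuesday

This is JDN 2461712 (2 November 2027 Gregorian).
JDN 2461712 mod 7 = 1, and JDN 0 was a Monday, so this is a Tuesday.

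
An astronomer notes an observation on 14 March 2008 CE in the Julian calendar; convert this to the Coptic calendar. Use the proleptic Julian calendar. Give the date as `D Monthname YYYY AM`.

18 Paremhat 1724 AM

Julian Day Number of the source date = 2454553.
Converting JDN 2454553 to the Coptic calendar gives 18 Paremhat 1724 AM.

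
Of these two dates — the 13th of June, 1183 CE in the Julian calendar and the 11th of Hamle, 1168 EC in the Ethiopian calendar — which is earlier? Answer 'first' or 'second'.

Converting both to JDN: 2153312 vs 2150778; the smaller is the second.

second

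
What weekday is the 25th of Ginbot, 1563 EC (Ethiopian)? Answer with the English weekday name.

Sunday

In the proleptic Gregorian calendar this is 30 May 1571 (JDN 2295005).
JDN 2295005 mod 7 = 6, and JDN 0 was a Monday, so this is a Sunday.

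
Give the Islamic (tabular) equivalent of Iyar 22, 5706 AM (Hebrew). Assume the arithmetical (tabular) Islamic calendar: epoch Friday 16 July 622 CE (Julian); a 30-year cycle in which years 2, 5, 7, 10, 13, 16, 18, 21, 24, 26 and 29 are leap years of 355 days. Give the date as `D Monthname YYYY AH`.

Julian Day Number of the source date = 2431964.
Converting JDN 2431964 to the tabular Islamic calendar gives 21 Jumada al-Thani 1365 AH.

21 Jumada al-Thani 1365 AH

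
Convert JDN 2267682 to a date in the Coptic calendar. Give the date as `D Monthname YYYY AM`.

The proleptic Gregorian equivalent of JDN 2267682 is 7 August 1496.
In the Coptic calendar that day is 5 Mesori 1212 AM.

5 Mesori 1212 AM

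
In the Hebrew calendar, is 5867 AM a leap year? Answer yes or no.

no

Hebrew year 5867 is year 15 of its 19-year Metonic cycle; leap years are at positions 3, 6, 8, 11, 14, 17, 19, so it is a common year (12 months).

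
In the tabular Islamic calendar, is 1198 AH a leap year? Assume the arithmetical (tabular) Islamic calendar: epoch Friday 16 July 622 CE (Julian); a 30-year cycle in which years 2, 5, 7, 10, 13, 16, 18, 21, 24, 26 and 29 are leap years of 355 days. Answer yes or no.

no

Year 1198 AH is year 28 of its 30-year cycle; leap positions are 2, 5, 7, 10, 13, 16, 18, 21, 24, 26, 29, so it is a common year (354 days).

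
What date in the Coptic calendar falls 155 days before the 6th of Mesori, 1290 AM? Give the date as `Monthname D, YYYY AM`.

JDN of the 6th of Mesori, 1290 AM = 2296172.
2296172 − 155 = 2296017.
JDN 2296017 in the Coptic calendar is Paremhat 1, 1290 AM.

Paremhat 1, 1290 AM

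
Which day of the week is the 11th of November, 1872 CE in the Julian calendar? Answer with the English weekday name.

Equivalently 23 November 1872 Gregorian, JDN 2405121.
Since JDN mod 7 = 5 (0 = Monday), the day is Saturday.

Saturday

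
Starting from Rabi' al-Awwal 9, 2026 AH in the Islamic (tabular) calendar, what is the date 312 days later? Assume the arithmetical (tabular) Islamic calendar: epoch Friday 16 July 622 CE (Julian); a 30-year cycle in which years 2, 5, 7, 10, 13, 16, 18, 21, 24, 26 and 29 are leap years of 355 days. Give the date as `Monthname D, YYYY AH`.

Muharram 25, 2027 AH

Counting 312 days forward from JDN 2666099 reaches JDN 2666411, which is Muharram 25, 2027 AH.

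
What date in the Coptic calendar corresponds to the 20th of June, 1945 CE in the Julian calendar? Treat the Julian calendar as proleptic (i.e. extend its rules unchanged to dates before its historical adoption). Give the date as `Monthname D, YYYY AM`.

Paoni 26, 1661 AM

Both dates share Julian Day Number 2431640; in the Coptic calendar that is 26 Paoni 1661 AM.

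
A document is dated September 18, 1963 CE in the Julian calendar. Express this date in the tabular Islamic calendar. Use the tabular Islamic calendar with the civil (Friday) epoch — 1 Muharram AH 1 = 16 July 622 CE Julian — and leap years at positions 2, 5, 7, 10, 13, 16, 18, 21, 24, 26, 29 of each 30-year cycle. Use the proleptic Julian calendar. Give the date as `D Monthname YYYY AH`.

12 Jumada al-Awwal 1383 AH

Julian Day Number of the source date = 2438304.
Converting JDN 2438304 to the tabular Islamic calendar gives 12 Jumada al-Awwal 1383 AH.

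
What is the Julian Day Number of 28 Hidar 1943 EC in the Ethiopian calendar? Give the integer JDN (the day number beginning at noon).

2433623

Equivalently 7 December 1950 (Gregorian).
JDN 2451545 is 1 January 2000 CE (Gregorian); the target day is −17922 days from there, so JDN = 2433623.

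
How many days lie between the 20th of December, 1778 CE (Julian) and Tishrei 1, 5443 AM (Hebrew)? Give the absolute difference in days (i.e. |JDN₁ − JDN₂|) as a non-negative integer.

35152

First date → JDN 2370826; second date → JDN 2335674.
The interval is |2370826 − 2335674| = 35152 days.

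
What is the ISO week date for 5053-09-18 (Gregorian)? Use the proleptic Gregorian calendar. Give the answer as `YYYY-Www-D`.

5053-W37-7

The weekday is Sunday (ISO weekday 7).
That Sunday belongs to ISO week 37 of ISO year 5053.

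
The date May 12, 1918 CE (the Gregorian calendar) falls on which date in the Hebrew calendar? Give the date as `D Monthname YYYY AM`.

1 Sivan 5678 AM

Both dates share Julian Day Number 2421726; in the Hebrew calendar that is 1 Sivan 5678 AM.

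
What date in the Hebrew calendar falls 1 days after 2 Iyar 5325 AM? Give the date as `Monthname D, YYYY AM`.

JDN of 2 Iyar 5325 AM = 2292767.
2292767 + 1 = 2292768.
JDN 2292768 in the Hebrew calendar is Iyar 3, 5325 AM.

Iyar 3, 5325 AM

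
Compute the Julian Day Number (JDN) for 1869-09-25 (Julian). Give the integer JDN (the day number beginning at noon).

2403978

Equivalently 7 October 1869 (Gregorian).
JDN 2299161 is 15 October 1582 CE (Gregorian); the target day is +104817 days from there, so JDN = 2403978.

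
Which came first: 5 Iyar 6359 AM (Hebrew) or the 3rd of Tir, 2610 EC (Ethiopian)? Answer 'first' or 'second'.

Converting both to JDN: 2670437 vs 2677280; the smaller is the first.

first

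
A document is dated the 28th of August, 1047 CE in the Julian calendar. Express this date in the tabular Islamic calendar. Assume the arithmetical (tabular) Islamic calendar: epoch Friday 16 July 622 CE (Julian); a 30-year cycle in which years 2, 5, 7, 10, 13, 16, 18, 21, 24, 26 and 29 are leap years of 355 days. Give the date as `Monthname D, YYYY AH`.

Rabi' al-Awwal 3, 439 AH

Julian Day Number of the source date = 2103714.
Converting JDN 2103714 to the tabular Islamic calendar gives 3 Rabi' al-Awwal 439 AH.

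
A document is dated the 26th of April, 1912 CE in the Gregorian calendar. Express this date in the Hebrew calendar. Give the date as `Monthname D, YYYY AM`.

Both dates share Julian Day Number 2419519; in the Hebrew calendar that is 9 Iyar 5672 AM.

Iyar 9, 5672 AM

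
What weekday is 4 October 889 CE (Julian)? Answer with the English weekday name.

This is JDN 2046042 (8 October 889 Gregorian).
JDN 2046042 mod 7 = 5, and JDN 0 was a Monday, so this is a Saturday.

Saturday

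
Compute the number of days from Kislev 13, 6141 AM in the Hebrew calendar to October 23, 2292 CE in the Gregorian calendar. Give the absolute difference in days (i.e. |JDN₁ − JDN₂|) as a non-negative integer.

32191

First date → JDN 2590683; second date → JDN 2558492.
The interval is |2590683 − 2558492| = 32191 days.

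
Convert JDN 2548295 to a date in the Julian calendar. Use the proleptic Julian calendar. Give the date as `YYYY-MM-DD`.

2264-11-07

JDN 2548295 is 22 November 2264 in the Gregorian calendar.
In the Julian calendar that day is 2264-11-07.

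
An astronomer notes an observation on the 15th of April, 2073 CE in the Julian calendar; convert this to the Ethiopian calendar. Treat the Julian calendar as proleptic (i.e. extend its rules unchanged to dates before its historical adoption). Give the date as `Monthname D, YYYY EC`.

The source date corresponds to 28 April 2073 in the Gregorian calendar (JDN 2478326).
That day falls on 20 Miyazya 2065 EC in the Ethiopian calendar.

Miyazya 20, 2065 EC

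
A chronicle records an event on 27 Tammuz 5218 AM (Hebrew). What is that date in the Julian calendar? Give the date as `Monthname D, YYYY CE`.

Julian Day Number of the source date = 2253782.
Converting JDN 2253782 to the Julian calendar gives 9 July 1458 CE.

July 9, 1458 CE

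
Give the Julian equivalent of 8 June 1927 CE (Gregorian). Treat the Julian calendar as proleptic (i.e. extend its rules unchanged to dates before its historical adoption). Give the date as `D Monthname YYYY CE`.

26 May 1927 CE

For dates in this range the Gregorian date is 13 days ahead of the Julian.
8 June 1927 Gregorian − 13 days → 26 May 1927 Julian.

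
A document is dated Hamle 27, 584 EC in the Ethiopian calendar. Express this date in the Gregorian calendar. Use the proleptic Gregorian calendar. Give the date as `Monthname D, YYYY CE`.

July 23, 592 CE

Both dates share Julian Day Number 1937488; in the Gregorian calendar that is 23 July 592 CE.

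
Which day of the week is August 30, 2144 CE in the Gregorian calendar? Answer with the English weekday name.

2504382 ≡ 6 (mod 7); counting from Monday = 0 gives Sunday.

Sunday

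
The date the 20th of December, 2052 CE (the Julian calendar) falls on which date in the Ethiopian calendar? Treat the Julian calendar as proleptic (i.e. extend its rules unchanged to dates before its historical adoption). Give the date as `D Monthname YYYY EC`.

Julian Day Number of the source date = 2470905.
Converting JDN 2470905 to the Ethiopian calendar gives 24 Tahsas 2045 EC.

24 Tahsas 2045 EC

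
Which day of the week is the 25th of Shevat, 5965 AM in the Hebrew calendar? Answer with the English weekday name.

Saturday

Equivalently 16 February 2205 Gregorian, JDN 2526466.
JDN 2526466 mod 7 = 5, and JDN 0 was a Monday, so this is a Saturday.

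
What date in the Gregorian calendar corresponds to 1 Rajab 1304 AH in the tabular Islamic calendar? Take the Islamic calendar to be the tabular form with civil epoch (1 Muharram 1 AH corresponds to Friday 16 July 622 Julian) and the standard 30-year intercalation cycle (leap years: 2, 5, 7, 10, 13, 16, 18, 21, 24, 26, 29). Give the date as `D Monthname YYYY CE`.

Both dates share Julian Day Number 2410357; in the Gregorian calendar that is 26 March 1887 CE.

26 March 1887 CE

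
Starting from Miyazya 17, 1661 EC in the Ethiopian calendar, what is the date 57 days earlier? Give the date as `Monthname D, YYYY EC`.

JDN of Miyazya 17, 1661 EC = 2330762.
2330762 − 57 = 2330705.
JDN 2330705 in the Ethiopian calendar is Yekatit 20, 1661 EC.

Yekatit 20, 1661 EC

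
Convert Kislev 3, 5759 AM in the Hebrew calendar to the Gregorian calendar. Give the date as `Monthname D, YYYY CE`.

Both dates share Julian Day Number 2451140; in the Gregorian calendar that is 22 November 1998 CE.

November 22, 1998 CE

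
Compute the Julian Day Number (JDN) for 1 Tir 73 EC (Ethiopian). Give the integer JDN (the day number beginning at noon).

1750639

In the proleptic Gregorian calendar the same day is 25 December 80.
JDN 2400001 is 17 November 1858 CE (Gregorian), MJD 0; the target day is −649362 days from there, so JDN = 1750639.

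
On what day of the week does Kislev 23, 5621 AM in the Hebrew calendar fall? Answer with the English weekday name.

Equivalently 7 December 1860 Gregorian, JDN 2400752.
JDN 2400752 mod 7 = 4, and JDN 0 was a Monday, so this is a Friday.

Friday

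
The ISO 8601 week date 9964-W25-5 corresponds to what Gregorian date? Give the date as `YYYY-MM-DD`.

9964-06-19

ISO week 1 of 9964 is the week containing the first Thursday of 9964.
Week 25, day 5 (Friday) lands on 9964-06-19.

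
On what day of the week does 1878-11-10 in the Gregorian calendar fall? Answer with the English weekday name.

JDN 2407299 mod 7 = 6, and JDN 0 was a Monday, so this is a Sunday.

Sunday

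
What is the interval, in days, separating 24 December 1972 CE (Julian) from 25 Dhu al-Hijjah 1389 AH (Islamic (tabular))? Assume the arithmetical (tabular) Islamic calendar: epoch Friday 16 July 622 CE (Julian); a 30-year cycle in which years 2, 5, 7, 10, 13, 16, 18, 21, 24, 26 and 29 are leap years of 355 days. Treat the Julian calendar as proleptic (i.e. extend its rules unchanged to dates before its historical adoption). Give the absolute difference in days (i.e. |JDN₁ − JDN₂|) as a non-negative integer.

1039

JDN of the first date = 2441689.
JDN of the second date = 2440650.
|2440650 − 2441689| = 1039.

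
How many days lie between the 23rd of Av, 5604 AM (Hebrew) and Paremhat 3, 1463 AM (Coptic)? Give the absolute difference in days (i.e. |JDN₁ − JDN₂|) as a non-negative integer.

35580

First date → JDN 2394787; second date → JDN 2359207.
The interval is |2394787 − 2359207| = 35580 days.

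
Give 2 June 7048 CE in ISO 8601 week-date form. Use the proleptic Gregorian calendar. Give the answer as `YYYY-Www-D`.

The weekday is Friday (ISO weekday 5).
That Friday belongs to ISO week 22 of ISO year 7048.

7048-W22-5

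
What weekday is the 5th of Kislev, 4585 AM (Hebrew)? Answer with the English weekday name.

Monday

Equivalently 4 November 824 Gregorian, JDN 2022328.
Since JDN mod 7 = 0 (0 = Monday), the day is Monday.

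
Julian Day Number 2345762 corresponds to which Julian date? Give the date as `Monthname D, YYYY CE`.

The Gregorian equivalent of JDN 2345762 is 18 May 1710.
In the Julian calendar that day is May 7, 1710 CE.

May 7, 1710 CE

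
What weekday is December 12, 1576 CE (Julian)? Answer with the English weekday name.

Wednesday

In the proleptic Gregorian calendar this is 22 December 1576 (JDN 2297038).
Since JDN mod 7 = 2 (0 = Monday), the day is Wednesday.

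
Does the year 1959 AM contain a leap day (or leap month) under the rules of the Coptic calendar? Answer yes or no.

1959 mod 4 = 3; in the Coptic calendar a year is leap when year mod 4 = 3, so it is a leap year.

yes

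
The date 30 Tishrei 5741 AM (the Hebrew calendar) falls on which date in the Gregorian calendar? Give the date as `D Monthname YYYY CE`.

Both dates share Julian Day Number 2444523; in the Gregorian calendar that is 10 October 1980 CE.

10 October 1980 CE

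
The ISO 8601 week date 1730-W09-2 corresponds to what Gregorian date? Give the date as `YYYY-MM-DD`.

ISO week 1 of 1730 is the week containing the first Thursday of 1730.
Week 9, day 2 (Tuesday) lands on 1730-02-28.

1730-02-28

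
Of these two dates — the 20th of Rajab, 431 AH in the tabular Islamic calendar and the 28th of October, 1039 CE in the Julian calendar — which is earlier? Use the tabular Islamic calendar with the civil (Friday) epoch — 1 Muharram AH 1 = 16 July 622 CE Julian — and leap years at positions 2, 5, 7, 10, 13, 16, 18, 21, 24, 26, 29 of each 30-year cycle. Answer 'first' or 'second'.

The two dates have Julian Day Numbers 2101014 and 2100853 respectively.
Since 2100853 < 2101014, the second date comes first.

second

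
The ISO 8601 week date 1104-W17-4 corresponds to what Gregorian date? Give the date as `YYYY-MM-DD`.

ISO week 1 of 1104 is the week containing the first Thursday of 1104.
Week 17, day 4 (Thursday) lands on 1104-04-28.

1104-04-28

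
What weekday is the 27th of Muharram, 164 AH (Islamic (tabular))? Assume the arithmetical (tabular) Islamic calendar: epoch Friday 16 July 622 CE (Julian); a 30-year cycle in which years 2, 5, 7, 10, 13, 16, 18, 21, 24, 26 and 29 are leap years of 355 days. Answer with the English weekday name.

In the proleptic Gregorian calendar this is 6 October 780 (JDN 2006228).
2006228 ≡ 0 (mod 7); counting from Monday = 0 gives Monday.

Monday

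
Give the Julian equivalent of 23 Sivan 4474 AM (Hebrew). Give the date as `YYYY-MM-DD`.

0714-06-11

Both dates share Julian Day Number 1982008; in the Julian calendar that is 11 June 714 CE.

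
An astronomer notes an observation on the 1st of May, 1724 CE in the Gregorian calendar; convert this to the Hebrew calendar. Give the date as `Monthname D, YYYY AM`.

Iyar 8, 5484 AM

Both dates share Julian Day Number 2350859; in the Hebrew calendar that is 8 Iyar 5484 AM.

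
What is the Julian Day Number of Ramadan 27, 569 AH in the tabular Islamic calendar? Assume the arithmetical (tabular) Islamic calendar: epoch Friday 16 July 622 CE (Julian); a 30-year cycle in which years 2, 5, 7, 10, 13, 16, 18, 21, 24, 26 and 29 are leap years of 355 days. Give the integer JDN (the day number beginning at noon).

In the proleptic Gregorian calendar the same day is 8 May 1174.
JDN 2400001 is 17 November 1858 CE (Gregorian), MJD 0; the target day is −250019 days from there, so JDN = 2149982.

2149982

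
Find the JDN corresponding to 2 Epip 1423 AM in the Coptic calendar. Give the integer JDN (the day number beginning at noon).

Equivalently 7 July 1707 (Gregorian).
JDN 2299161 is 15 October 1582 CE (Gregorian); the target day is +45555 days from there, so JDN = 2344716.

2344716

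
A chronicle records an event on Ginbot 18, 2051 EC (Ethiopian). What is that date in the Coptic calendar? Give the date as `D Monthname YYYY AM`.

18 Pashons 1775 AM

The source date corresponds to 26 May 2059 in the Gregorian calendar (JDN 2473240).
That day falls on 18 Pashons 1775 AM in the Coptic calendar.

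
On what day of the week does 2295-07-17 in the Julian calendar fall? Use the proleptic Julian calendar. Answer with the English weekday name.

In the Gregorian calendar this is 1 August 2295 (JDN 2559504).
Since JDN mod 7 = 3 (0 = Monday), the day is Thursday.

Thursday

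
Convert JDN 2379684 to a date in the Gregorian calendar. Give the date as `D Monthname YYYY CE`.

3 April 1803 CE

JDN 2451545 is 1 Jan 2000; 2379684 is −71861 days from there.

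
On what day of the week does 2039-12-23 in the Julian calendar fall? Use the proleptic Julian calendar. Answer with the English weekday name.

In the Gregorian calendar this is 5 January 2040 (JDN 2466159).
Since JDN mod 7 = 3 (0 = Monday), the day is Thursday.

Thursday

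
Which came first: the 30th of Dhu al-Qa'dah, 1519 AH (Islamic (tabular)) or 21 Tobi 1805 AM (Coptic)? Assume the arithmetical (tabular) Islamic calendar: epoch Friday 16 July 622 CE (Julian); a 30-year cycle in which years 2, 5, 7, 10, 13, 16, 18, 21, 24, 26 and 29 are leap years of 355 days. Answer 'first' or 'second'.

second

The two dates have Julian Day Numbers 2486693 and 2484081 respectively.
Since 2484081 < 2486693, the second date comes first.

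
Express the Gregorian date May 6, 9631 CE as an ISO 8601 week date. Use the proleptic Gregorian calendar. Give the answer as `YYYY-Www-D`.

9631-W19-2

The weekday is Tuesday (ISO weekday 2).
That Tuesday belongs to ISO week 19 of ISO year 9631.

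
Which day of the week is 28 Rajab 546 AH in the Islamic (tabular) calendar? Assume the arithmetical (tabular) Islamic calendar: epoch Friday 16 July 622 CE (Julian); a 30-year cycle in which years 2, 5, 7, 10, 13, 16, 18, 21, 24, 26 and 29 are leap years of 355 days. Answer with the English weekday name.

Saturday

In the proleptic Gregorian calendar this is 17 November 1151 (JDN 2141774).
JDN 2141774 mod 7 = 5, and JDN 0 was a Monday, so this is a Saturday.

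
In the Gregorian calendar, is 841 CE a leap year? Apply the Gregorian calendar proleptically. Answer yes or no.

no

841 is not divisible by 4, so it is a common year.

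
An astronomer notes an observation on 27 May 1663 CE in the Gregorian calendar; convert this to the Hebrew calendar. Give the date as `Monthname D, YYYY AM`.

Both dates share Julian Day Number 2328605; in the Hebrew calendar that is 20 Iyar 5423 AM.

Iyar 20, 5423 AM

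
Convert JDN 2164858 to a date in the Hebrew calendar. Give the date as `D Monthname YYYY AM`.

20 Shevat 4975 AM

The proleptic Gregorian equivalent of JDN 2164858 is 29 January 1215.
In the Hebrew calendar that day is 20 Shevat 4975 AM.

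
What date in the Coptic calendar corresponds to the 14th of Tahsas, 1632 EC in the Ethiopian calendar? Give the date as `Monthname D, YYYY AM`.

Julian Day Number of the source date = 2320047.
Converting JDN 2320047 to the Coptic calendar gives 14 Koiak 1356 AM.

Koiak 14, 1356 AM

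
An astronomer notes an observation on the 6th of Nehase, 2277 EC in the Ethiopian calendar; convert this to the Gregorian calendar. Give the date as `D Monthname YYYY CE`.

Both dates share Julian Day Number 2555865; in the Gregorian calendar that is 14 August 2285 CE.

14 August 2285 CE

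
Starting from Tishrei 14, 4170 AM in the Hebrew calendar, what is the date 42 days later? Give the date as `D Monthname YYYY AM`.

26 Cheshvan 4170 AM

The starting date is JDN 1870728; 1870728 + 42 = 1870770.
JDN 1870770 corresponds to 26 Cheshvan 4170 AM.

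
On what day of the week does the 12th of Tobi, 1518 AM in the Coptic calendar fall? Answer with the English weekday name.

Tuesday

This is JDN 2379245 (19 January 1802 Gregorian).
2379245 ≡ 1 (mod 7); counting from Monday = 0 gives Tuesday.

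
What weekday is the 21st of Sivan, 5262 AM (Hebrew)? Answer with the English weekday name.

Equivalently 7 June 1502 Gregorian, JDN 2269811.
Since JDN mod 7 = 5 (0 = Monday), the day is Saturday.

Saturday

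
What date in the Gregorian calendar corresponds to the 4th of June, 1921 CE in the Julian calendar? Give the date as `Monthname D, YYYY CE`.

For dates in this range the Gregorian date is 13 days ahead of the Julian.
4 June 1921 Julian + 13 days → 17 June 1921 Gregorian.

June 17, 1921 CE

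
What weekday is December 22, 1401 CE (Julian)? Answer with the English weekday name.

Thursday

This is JDN 2233129 (31 December 1401 Gregorian).
2233129 ≡ 3 (mod 7); counting from Monday = 0 gives Thursday.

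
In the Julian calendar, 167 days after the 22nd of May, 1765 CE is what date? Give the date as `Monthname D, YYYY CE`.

JDN of the 22nd of May, 1765 CE = 2365866.
2365866 + 167 = 2366033.
JDN 2366033 in the Julian calendar is November 5, 1765 CE.

November 5, 1765 CE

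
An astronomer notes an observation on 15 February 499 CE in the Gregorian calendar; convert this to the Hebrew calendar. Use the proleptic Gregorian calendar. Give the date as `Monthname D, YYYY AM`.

Julian Day Number of the source date = 1903362.
Converting JDN 1903362 to the Hebrew calendar gives 18 Adar I 4259 AM.

Adar I 18, 4259 AM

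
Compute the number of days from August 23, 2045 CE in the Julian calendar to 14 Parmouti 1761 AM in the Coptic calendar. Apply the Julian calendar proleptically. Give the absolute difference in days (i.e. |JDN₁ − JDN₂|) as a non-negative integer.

136

JDN of the first date = 2468229.
JDN of the second date = 2468093.
|2468093 − 2468229| = 136.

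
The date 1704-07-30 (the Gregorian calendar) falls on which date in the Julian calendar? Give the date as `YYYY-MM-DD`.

At this point the Julian calendar is 11 days behind the Gregorian.
30 July 1704 Gregorian − 11 days → 19 July 1704 Julian.

1704-07-19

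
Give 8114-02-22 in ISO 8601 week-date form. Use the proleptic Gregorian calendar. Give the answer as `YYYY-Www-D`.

The weekday is Thursday (ISO weekday 4).
That Thursday belongs to ISO week 8 of ISO year 8114.

8114-W08-4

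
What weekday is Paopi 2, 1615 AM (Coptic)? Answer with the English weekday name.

Tuesday

This is JDN 2414574 (11 October 1898 Gregorian).
JDN 2414574 mod 7 = 1, and JDN 0 was a Monday, so this is a Tuesday.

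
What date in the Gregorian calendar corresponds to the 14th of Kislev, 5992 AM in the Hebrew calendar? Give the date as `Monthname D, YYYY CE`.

December 10, 2231 CE

Julian Day Number of the source date = 2536259.
Converting JDN 2536259 to the Gregorian calendar gives 10 December 2231 CE.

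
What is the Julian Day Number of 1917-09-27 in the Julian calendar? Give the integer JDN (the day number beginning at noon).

Equivalently 10 October 1917 (Gregorian).
JDN 2299161 is 15 October 1582 CE (Gregorian); the target day is +122351 days from there, so JDN = 2421512.

2421512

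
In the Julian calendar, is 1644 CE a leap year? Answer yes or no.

1644 mod 4 = 0, so it is a leap year in the Julian calendar.

yes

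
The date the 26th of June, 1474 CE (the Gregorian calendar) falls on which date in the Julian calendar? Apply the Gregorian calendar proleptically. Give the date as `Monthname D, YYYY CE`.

At this point the Julian calendar is 9 days behind the Gregorian.
26 June 1474 Gregorian − 9 days → 17 June 1474 Julian.

June 17, 1474 CE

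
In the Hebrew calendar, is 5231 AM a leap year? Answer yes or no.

Hebrew year 5231 is year 6 of its 19-year Metonic cycle; leap years are at positions 3, 6, 8, 11, 14, 17, 19, so it is a leap year (13 months).

yes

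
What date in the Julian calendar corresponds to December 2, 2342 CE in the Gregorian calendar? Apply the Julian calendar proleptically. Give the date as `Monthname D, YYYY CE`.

November 16, 2342 CE

At this point the Julian calendar is 16 days behind the Gregorian.
2 December 2342 Gregorian − 16 days → 16 November 2342 Julian.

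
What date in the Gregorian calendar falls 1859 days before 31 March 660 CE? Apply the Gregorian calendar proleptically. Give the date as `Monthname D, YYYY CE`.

The starting date is JDN 1962210; 1962210 − 1859 = 1960351.
JDN 1960351 corresponds to February 27, 655 CE.

February 27, 655 CE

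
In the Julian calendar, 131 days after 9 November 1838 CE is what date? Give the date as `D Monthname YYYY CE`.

The starting date is JDN 2392700; 2392700 + 131 = 2392831.
JDN 2392831 corresponds to 20 March 1839 CE.

20 March 1839 CE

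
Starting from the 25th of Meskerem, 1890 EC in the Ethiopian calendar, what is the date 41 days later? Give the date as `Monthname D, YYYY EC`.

Hidar 6, 1890 EC

JDN of the 25th of Meskerem, 1890 EC = 2414202.
2414202 + 41 = 2414243.
JDN 2414243 in the Ethiopian calendar is Hidar 6, 1890 EC.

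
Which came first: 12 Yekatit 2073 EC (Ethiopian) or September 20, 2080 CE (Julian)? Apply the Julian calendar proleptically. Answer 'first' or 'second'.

First date → JDN 2481180; second date → JDN 2481041.
JDN 2481041 < JDN 2481180, so the second date is earlier.

second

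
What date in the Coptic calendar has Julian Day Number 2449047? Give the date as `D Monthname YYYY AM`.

The Gregorian equivalent of JDN 2449047 is 28 February 1993.
In the Coptic calendar that day is 21 Meshir 1709 AM.

21 Meshir 1709 AM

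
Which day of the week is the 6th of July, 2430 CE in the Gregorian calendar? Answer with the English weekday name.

JDN 2608786 mod 7 = 5, and JDN 0 was a Monday, so this is a Saturday.

Saturday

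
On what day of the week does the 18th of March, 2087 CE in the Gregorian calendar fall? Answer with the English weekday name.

2483398 ≡ 1 (mod 7); counting from Monday = 0 gives Tuesday.

Tuesday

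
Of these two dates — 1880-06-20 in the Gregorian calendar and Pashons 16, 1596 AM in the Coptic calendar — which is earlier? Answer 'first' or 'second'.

First date → JDN 2407887; second date → JDN 2407859.
JDN 2407859 < JDN 2407887, so the second date is earlier.

second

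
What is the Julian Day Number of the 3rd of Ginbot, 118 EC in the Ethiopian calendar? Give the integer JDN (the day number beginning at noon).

1767197

Equivalently 27 April 126 (proleptic Gregorian).
JDN 2451545 is 1 January 2000 CE (Gregorian); the target day is −684348 days from there, so JDN = 1767197.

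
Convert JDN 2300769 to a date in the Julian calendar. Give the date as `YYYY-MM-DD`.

JDN 2300769 is 11 March 1587 in the Gregorian calendar.
In the Julian calendar that day is 1587-03-01.

1587-03-01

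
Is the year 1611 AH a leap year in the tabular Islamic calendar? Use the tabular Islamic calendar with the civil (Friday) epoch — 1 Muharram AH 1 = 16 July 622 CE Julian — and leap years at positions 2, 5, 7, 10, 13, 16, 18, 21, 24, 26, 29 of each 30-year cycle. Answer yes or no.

yes

Year 1611 AH is year 21 of its 30-year cycle; leap positions are 2, 5, 7, 10, 13, 16, 18, 21, 24, 26, 29, so it is a leap year (355 days).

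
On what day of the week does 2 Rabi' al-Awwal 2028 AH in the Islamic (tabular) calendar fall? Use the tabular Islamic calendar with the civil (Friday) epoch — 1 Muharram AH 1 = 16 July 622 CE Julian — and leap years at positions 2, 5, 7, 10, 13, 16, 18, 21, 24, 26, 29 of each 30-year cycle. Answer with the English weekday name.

Friday

Equivalently 8 May 2589 Gregorian, JDN 2666801.
Since JDN mod 7 = 4 (0 = Monday), the day is Friday.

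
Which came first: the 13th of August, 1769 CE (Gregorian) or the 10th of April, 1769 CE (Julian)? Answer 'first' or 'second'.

Converting both to JDN: 2367399 vs 2367285; the smaller is the second.

second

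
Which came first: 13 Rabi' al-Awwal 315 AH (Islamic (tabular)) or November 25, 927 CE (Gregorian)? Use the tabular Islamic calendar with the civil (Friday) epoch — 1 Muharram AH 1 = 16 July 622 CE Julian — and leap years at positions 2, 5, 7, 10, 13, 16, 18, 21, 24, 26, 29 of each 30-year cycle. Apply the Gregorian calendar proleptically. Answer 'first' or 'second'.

first

Converting both to JDN: 2059782 vs 2059968; the smaller is the first.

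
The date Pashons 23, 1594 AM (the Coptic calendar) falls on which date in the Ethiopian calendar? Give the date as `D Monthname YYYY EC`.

23 Ginbot 1870 EC

The source date corresponds to 30 May 1878 in the Gregorian calendar (JDN 2407135).
That day falls on 23 Ginbot 1870 EC in the Ethiopian calendar.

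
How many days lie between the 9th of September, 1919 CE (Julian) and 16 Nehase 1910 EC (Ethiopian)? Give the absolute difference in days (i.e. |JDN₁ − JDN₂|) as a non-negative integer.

First date → JDN 2422224; second date → JDN 2421828.
The interval is |2422224 − 2421828| = 396 days.

396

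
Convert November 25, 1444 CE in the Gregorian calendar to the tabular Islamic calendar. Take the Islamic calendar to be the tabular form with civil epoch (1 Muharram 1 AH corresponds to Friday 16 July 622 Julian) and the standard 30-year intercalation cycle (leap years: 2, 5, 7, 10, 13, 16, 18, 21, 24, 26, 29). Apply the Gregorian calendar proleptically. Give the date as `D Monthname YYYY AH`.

4 Sha'ban 848 AH

Julian Day Number of the source date = 2248799.
Converting JDN 2248799 to the tabular Islamic calendar gives 4 Sha'ban 848 AH.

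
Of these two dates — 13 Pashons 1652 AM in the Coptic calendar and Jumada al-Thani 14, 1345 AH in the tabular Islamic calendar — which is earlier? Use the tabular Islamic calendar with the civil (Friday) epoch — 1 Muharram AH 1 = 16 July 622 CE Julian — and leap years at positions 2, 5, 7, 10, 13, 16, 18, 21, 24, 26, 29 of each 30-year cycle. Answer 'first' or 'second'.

second

First date → JDN 2428310; second date → JDN 2424870.
JDN 2424870 < JDN 2428310, so the second date is earlier.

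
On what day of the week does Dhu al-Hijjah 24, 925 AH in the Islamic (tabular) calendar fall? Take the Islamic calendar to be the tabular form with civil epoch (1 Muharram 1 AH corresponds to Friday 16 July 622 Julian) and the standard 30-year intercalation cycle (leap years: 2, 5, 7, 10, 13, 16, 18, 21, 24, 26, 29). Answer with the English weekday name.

Saturday

This is JDN 2276223 (27 December 1519 Gregorian).
JDN 2276223 mod 7 = 5, and JDN 0 was a Monday, so this is a Saturday.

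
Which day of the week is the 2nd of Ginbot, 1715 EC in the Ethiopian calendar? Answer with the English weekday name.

Equivalently 8 May 1723 Gregorian, JDN 2350500.
Since JDN mod 7 = 5 (0 = Monday), the day is Saturday.

Saturday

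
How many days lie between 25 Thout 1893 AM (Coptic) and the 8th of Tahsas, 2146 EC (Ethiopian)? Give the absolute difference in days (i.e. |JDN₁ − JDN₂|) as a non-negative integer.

8328

JDN of the first date = 2516107.
JDN of the second date = 2507779.
|2507779 − 2516107| = 8328.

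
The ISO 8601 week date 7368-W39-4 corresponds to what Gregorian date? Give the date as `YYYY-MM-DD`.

ISO week 1 of 7368 is the week containing the first Thursday of 7368.
Week 39, day 4 (Thursday) lands on 7368-09-29.

7368-09-29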